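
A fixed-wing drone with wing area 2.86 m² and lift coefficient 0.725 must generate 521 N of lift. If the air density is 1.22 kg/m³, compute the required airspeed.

v = 20.3 m/s

L = ½ρv²S·CL ⇒ v = √(2L/(ρ·S·CL))
v = √(2 × 521 / (1.22 × 2.86 × 0.725)) = √411.9 = 20.3 m/s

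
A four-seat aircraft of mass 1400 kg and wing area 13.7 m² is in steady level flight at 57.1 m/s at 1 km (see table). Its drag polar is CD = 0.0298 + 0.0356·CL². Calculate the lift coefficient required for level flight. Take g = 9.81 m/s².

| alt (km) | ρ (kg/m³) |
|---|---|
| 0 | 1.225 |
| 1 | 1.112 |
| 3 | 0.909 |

At 1 km, from the table: ρ = 1.112 kg/m³.
Level flight ⇒ L = W = m·g = 1400 × 9.81 = 13734 N.
Dynamic pressure q = 0.5 × 1.112 × 57.1² = 1813 Pa.
Required CL = L/(qS) = 13734/(1813·13.7) = 0.553.

CL = 0.553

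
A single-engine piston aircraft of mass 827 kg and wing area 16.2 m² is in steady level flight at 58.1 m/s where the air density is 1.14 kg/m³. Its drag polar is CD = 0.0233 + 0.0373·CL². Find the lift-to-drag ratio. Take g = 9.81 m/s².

L/D = 10.1

In steady level flight, lift balances weight: W = mg = 827 × 9.81 = 8112.9 N.
Dynamic pressure q = 0.5 × 1.14 × 58.1² = 1924 Pa.
Required CL = L/(qS) = 8112.9/(1924·16.2) = 0.2603.
CD = 0.0233 + 0.0373 × 0.2603² = 0.02583.
L/D = CL/CD = 0.2603 / 0.02583 = 10.1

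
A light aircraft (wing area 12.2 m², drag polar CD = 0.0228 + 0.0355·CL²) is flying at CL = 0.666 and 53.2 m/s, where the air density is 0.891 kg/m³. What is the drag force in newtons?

D = 593 N

CD = 0.0228 + 0.0355 × 0.666² = 0.03855
D = ½ρv²S·CD = ½ × 0.891 × 53.2² × 12.2 × 0.03855 = 593 N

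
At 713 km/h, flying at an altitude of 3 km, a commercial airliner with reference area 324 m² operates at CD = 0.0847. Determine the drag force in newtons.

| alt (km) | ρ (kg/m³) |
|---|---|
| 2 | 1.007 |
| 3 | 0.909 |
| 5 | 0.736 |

At 3 km, from the table: ρ = 0.909 kg/m³.
Convert speed: v = 713 km/h ÷ 3.6 = 198.1 m/s.
Dynamic pressure q = ½ρv² = ½ × 0.909 × 198.1² = 17830 Pa.
D = q·S·CD = 17830 × 324 × 0.0847 = 4.89×10^5 N ≈ 489 kN

D = 4.89×10^5 N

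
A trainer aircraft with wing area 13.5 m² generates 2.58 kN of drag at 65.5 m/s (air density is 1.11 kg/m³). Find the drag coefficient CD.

From D = ½ρv²S·CD, rearranging gives CD = 2D/(ρv²S).
CD = 2 × 2580 / (1.11 × 65.5² × 13.5) = 0.0803

CD = 0.0803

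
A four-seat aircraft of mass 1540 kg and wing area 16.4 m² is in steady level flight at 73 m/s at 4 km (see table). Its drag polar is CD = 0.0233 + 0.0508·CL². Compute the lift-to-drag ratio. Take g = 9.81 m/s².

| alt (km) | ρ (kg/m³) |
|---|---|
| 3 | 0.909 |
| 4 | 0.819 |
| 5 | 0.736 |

At 4 km, from the table: ρ = 0.819 kg/m³.
Level flight ⇒ L = W = m·g = 1540 × 9.81 = 15107 N.
Dynamic pressure q = 0.5 × 0.819 × 73² = 2182 Pa.
CL = W/(q·S) = 15107 / (2182 × 16.4) = 0.4221.
CD = 0.0233 + 0.0508 × 0.4221² = 0.03235.
L/D = CL/CD = 0.4221 / 0.03235 = 13

L/D = 13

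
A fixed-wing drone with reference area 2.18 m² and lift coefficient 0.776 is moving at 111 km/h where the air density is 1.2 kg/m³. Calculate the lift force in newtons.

L = 965 N

Convert speed: v = 111 km/h ÷ 3.6 = 30.83 m/s.
L = ½ρv²S·CL = ½ × 1.2 × 30.83² × 2.18 × 0.776 = 965 N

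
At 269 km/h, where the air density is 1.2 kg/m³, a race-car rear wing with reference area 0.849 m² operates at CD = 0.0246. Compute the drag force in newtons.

Convert speed: v = 269 km/h ÷ 3.6 = 74.72 m/s.
D = ½ρv²S·CD = ½ × 1.2 × 74.72² × 0.849 × 0.0246 = 70 N

D = 70 N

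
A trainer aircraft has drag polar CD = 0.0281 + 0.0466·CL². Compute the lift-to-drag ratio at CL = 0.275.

CD = 0.0281 + 0.0466 × 0.275² = 0.03162
L/D = CL/CD = 0.275 / 0.03162 = 8.7

L/D = 8.7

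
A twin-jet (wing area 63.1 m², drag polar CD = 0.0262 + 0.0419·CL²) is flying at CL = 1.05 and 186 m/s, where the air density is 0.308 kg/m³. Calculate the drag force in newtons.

D = 24300 N

CD = 0.0262 + 0.0419 × 1.05² = 0.07239
D = ½ρv²S·CD = ½ × 0.308 × 186² × 63.1 × 0.07239 = 24300 N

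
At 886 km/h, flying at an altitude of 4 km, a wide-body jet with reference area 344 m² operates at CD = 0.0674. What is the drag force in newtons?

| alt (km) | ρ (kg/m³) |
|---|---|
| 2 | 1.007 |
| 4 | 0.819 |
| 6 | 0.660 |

At 4 km, from the table: ρ = 0.819 kg/m³.
Convert speed: v = 886 km/h ÷ 3.6 = 246.1 m/s.
D = ½ρv²S·CD = ½ × 0.819 × 246.1² × 344 × 0.0674 = 5.75×10^5 N ≈ 575 kN

D = 5.75×10^5 N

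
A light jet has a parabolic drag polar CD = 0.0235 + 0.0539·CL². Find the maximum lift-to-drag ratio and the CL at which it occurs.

(L/D)max = 14, at CL = 0.66

For CD = CD0 + K·CL², (L/D)max occurs at CL* = √(CD0/K) and equals 1/(2√(K·CD0)).
(L/D)max = 1/(2√(0.0539 × 0.0235)) = 1/(2 × 0.03559) = 14
CL* = √(0.0235/0.0539) = 0.66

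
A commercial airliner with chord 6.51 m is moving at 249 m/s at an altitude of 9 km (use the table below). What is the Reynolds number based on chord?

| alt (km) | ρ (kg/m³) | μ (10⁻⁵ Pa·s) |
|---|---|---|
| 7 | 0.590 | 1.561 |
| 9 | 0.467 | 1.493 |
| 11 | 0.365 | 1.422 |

At 9 km, from the table: ρ = 0.467 kg/m³, μ = 1.493×10⁻⁵ Pa·s.
Re = ρ·v·c/μ = 0.467 × 249 × 6.51 / (1.493×10⁻⁵) = 5.07×10^7

Re = 5.07×10^7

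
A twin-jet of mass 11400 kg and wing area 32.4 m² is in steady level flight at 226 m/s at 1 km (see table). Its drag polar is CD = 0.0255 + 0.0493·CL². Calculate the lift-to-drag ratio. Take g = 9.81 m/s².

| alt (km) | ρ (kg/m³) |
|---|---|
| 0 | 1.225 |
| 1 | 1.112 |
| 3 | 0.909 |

At 1 km, from the table: ρ = 1.112 kg/m³.
In steady level flight, lift balances weight: W = mg = 11400 × 9.81 = 1.1183×10^5 N.
Dynamic pressure q = 0.5 × 1.112 × 226² = 28400 Pa.
Required CL = L/(qS) = 1.1183×10^5/(28400·32.4) = 0.1215.
CD = 0.0255 + 0.0493 × 0.1215² = 0.02623.
L/D = CL/CD = 0.1215 / 0.02623 = 4.63

L/D = 4.63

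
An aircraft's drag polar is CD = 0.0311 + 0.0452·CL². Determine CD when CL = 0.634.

CD = 0.0493

CD = 0.0311 + 0.0452 × 0.634² = 0.0311 + 0.01817 = 0.0493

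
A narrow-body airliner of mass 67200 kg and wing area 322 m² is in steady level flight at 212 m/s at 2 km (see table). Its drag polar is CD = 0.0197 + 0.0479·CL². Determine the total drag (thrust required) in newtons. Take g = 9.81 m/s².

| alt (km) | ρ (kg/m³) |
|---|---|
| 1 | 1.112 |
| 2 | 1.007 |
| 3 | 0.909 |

D = 1.46×10^5 N

At 2 km, from the table: ρ = 1.007 kg/m³.
Weight W = mg = 67200 × 9.81 = 6.5923×10^5 N; in level flight L = W.
q = ½ρv² = ½ × 1.007 × 212² = 22630 Pa.
Required CL = L/(qS) = 6.5923×10^5/(22630·322) = 0.09047.
CD = 0.0197 + 0.0479 × 0.09047² = 0.02009.
D = q·S·CD = 22630 × 322 × 0.02009 = 1.464×10^5 N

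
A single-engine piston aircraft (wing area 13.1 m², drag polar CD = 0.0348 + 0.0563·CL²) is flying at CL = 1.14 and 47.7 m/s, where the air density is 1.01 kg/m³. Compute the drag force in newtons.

CD = 0.0348 + 0.0563 × 1.14² = 0.108
D = ½ρv²S·CD = ½ × 1.01 × 47.7² × 13.1 × 0.108 = 1630 N

D = 1630 N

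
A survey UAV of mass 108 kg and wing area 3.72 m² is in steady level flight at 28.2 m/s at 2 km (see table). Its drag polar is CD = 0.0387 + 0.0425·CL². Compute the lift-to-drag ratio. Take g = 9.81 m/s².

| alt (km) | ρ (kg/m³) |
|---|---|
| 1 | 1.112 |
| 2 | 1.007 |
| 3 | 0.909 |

L/D = 11.8

At 2 km, from the table: ρ = 1.007 kg/m³.
Weight W = mg = 108 × 9.81 = 1059.5 N; in level flight L = W.
q = ½ρv² = ½ × 1.007 × 28.2² = 400.4 Pa.
Required CL = L/(qS) = 1059.5/(400.4·3.72) = 0.7113.
CD = 0.0387 + 0.0425 × 0.7113² = 0.0602.
L/D = CL/CD = 0.7113 / 0.0602 = 11.8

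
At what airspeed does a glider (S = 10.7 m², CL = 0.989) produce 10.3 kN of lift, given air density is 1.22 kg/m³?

L = ½ρv²S·CL ⇒ v = √(2L/(ρ·S·CL))
v = √(2 × 10300 / (1.22 × 10.7 × 0.989)) = √1596 = 39.9 m/s

v = 39.9 m/s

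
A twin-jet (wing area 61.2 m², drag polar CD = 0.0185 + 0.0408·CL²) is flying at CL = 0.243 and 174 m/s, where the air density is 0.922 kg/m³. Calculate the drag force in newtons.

D = 17900 N

CD = 0.0185 + 0.0408 × 0.243² = 0.02091
D = ½ρv²S·CD = ½ × 0.922 × 174² × 61.2 × 0.02091 = 17900 N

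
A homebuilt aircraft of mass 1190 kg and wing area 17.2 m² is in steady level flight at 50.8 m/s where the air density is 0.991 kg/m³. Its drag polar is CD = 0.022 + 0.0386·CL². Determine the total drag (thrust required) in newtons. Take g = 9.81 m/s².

D = 723 N

Level flight ⇒ L = W = m·g = 1190 × 9.81 = 11674 N.
Dynamic pressure q = 0.5 × 0.991 × 50.8² = 1279 Pa.
CL = W/(q·S) = 11674 / (1279 × 17.2) = 0.5308.
CD = 0.022 + 0.0386 × 0.5308² = 0.03287.
D = q·S·CD = 1279 × 17.2 × 0.03287 = 723 N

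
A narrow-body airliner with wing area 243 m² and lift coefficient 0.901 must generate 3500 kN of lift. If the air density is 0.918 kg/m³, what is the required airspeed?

L = ½ρv²S·CL ⇒ v = √(2L/(ρ·S·CL))
v = √(2 × 3.5×10^6 / (0.918 × 243 × 0.901)) = √34830 = 187 m/s

v = 187 m/s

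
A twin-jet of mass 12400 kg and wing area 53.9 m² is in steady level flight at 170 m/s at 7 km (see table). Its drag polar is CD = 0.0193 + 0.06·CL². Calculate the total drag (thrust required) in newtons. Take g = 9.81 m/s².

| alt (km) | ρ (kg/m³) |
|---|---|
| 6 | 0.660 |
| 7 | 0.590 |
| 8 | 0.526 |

D = 10800 N

At 7 km, from the table: ρ = 0.590 kg/m³.
Weight W = mg = 12400 × 9.81 = 1.2164×10^5 N; in level flight L = W.
Dynamic pressure q = 0.5 × 0.59 × 170² = 8526 Pa.
CL = W/(q·S) = 1.2164×10^5 / (8526 × 53.9) = 0.2647.
CD = 0.0193 + 0.06 × 0.2647² = 0.0235.
D = q·S·CD = 8526 × 53.9 × 0.0235 = 10800 N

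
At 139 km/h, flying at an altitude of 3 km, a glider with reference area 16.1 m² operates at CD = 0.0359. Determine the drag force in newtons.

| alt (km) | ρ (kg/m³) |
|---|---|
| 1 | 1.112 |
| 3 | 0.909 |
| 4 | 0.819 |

At 3 km, from the table: ρ = 0.909 kg/m³.
Convert speed: v = 139 km/h ÷ 3.6 = 38.61 m/s.
Dynamic pressure q = ½ρv² = ½ × 0.909 × 38.61² = 677.6 Pa.
D = q·S·CD = 677.6 × 16.1 × 0.0359 = 392 N

D = 392 N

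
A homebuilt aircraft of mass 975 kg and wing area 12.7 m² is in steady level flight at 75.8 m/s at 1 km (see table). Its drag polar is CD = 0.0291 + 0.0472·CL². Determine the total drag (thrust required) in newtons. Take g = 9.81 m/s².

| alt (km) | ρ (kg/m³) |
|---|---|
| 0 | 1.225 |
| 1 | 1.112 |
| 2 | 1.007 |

At 1 km, from the table: ρ = 1.112 kg/m³.
Weight W = mg = 975 × 9.81 = 9564.8 N; in level flight L = W.
q = ½ρv² = ½ × 1.112 × 75.8² = 3195 Pa.
CL = W/(q·S) = 9564.8 / (3195 × 12.7) = 0.2358.
CD = 0.0291 + 0.0472 × 0.2358² = 0.03172.
D = q·S·CD = 3195 × 12.7 × 0.03172 = 1287 N

D = 1290 N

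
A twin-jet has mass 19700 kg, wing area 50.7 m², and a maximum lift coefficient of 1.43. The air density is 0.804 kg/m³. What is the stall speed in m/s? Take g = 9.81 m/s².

V_stall = 81.4 m/s

At stall, lift equals weight: L = W = m·g = 19700 × 9.81 = 1.933×10^5 N.
V_stall = √(2W/(ρ·S·CL,max)) = √(2 × 1.933×10^5 / (0.804 × 50.7 × 1.43))
V_stall = √6631 = 81.4 m/s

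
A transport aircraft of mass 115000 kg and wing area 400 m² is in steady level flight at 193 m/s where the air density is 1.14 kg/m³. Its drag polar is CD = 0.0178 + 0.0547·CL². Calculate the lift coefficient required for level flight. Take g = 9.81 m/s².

In steady level flight, lift balances weight: W = mg = 115000 × 9.81 = 1.1282×10^6 N.
Dynamic pressure q = 0.5 × 1.14 × 193² = 21230 Pa.
CL = 2W/(ρv²S) = 2×1.1282×10^6/(1.14×193²×400) = 0.1328.

CL = 0.133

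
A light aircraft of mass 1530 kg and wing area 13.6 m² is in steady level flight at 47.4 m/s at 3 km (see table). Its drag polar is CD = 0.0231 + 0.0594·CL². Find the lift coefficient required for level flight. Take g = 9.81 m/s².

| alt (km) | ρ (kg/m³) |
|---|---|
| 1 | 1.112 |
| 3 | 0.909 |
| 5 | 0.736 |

At 3 km, from the table: ρ = 0.909 kg/m³.
Level flight ⇒ L = W = m·g = 1530 × 9.81 = 15009 N.
Dynamic pressure q = 0.5 × 0.909 × 47.4² = 1021 Pa.
Required CL = L/(qS) = 15009/(1021·13.6) = 1.081.

CL = 1.08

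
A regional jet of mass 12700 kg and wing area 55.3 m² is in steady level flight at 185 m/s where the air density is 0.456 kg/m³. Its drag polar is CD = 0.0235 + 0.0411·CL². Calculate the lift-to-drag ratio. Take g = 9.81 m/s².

L/D = 10.7

Level flight ⇒ L = W = m·g = 12700 × 9.81 = 1.2459×10^5 N.
q = ½ρv² = ½ × 0.456 × 185² = 7803 Pa.
CL = 2W/(ρv²S) = 2×1.2459×10^5/(0.456×185²×55.3) = 0.2887.
CD = 0.0235 + 0.0411 × 0.2887² = 0.02693.
L/D = CL/CD = 0.2887 / 0.02693 = 10.7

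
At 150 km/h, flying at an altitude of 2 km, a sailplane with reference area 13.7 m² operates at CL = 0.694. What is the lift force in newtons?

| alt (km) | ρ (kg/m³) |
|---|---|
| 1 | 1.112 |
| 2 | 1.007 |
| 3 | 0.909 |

L = 8310 N

At 2 km, from the table: ρ = 1.007 kg/m³.
Convert speed: v = 150 km/h ÷ 3.6 = 41.67 m/s.
Dynamic pressure q = ½ρv² = ½ × 1.007 × 41.67² = 874.1 Pa.
L = q·S·CL = 874.1 × 13.7 × 0.694 = 8310 N ≈ 8.31 kN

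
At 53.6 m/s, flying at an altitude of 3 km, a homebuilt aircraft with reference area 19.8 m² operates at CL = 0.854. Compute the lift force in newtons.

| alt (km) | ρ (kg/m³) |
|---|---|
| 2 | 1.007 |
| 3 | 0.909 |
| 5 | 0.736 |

L = 22100 N

At 3 km, from the table: ρ = 0.909 kg/m³.
L = ½ρv²S·CL = ½ × 0.909 × 53.6² × 19.8 × 0.854 = 22100 N ≈ 22.1 kN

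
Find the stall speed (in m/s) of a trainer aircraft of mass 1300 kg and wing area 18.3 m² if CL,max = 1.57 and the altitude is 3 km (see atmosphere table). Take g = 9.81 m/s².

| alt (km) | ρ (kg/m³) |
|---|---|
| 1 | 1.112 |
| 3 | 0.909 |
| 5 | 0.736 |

V_stall = 31.3 m/s

At 3 km, from the table: ρ = 0.909 kg/m³.
At stall, lift equals weight: L = W = m·g = 1300 × 9.81 = 12750 N.
V_stall = √(2W/(ρ·S·CL,max)) = √(2 × 12750 / (0.909 × 18.3 × 1.57))
V_stall = √976.6 = 31.3 m/s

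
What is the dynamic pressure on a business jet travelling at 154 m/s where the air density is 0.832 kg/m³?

q = ½ρv² = ½ × 0.832 × 154² = 9870 Pa

q = 9870 Pa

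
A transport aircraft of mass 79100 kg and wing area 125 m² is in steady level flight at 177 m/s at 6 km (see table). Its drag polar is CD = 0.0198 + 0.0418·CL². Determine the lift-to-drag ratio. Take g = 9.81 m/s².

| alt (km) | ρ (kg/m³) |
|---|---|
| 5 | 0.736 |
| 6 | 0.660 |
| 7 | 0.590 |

At 6 km, from the table: ρ = 0.660 kg/m³.
Level flight ⇒ L = W = m·g = 79100 × 9.81 = 7.7597×10^5 N.
Dynamic pressure q = 0.5 × 0.66 × 177² = 10340 Pa.
Required CL = L/(qS) = 7.7597×10^5/(10340·125) = 0.6004.
CD = 0.0198 + 0.0418 × 0.6004² = 0.03487.
L/D = CL/CD = 0.6004 / 0.03487 = 17.2

L/D = 17.2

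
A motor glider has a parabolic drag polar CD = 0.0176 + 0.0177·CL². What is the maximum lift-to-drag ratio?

(L/D)max = 28.3

For CD = CD0 + K·CL², (L/D)max occurs at CL* = √(CD0/K) and equals 1/(2√(K·CD0)).
(L/D)max = 1/(2√(0.0177 × 0.0176)) = 1/(2 × 0.01765) = 28.3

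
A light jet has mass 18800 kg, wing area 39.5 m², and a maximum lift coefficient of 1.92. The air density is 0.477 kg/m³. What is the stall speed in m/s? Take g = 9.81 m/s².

At stall, lift equals weight: L = W = m·g = 18800 × 9.81 = 1.844×10^5 N.
From L = ½ρV²S·CL,max = W: V_stall = √(2W/(ρSCL,max)) = √(2·1.844×10^5/(0.477·39.5·1.92))
V_stall = √10200 = 101 m/s

V_stall = 101 m/s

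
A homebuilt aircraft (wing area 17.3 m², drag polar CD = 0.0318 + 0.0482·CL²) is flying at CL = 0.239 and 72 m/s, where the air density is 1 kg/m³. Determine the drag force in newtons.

CD = 0.0318 + 0.0482 × 0.239² = 0.03455
D = ½ρv²S·CD = ½ × 1 × 72² × 17.3 × 0.03455 = 1550 N

D = 1550 N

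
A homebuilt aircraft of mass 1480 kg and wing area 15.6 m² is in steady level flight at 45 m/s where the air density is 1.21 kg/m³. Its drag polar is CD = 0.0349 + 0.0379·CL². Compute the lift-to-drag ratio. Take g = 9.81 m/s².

L/D = 13.4

Weight W = mg = 1480 × 9.81 = 14519 N; in level flight L = W.
q = ½ρv² = ½ × 1.21 × 45² = 1225 Pa.
CL = W/(q·S) = 14519 / (1225 × 15.6) = 0.7597.
CD = 0.0349 + 0.0379 × 0.7597² = 0.05677.
L/D = CL/CD = 0.7597 / 0.05677 = 13.4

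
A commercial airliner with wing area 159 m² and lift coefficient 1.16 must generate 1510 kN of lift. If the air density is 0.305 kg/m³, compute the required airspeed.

L = ½ρv²S·CL ⇒ v = √(2L/(ρ·S·CL))
v = √(2 × 1.51×10^6 / (0.305 × 159 × 1.16)) = √53680 = 232 m/s

v = 232 m/s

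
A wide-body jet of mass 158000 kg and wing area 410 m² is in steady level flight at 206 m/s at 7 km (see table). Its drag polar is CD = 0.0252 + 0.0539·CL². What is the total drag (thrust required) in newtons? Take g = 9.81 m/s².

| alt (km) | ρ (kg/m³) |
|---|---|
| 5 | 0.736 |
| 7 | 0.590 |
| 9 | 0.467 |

At 7 km, from the table: ρ = 0.590 kg/m³.
Level flight ⇒ L = W = m·g = 158000 × 9.81 = 1.55×10^6 N.
q = ½ρv² = ½ × 0.59 × 206² = 12520 Pa.
CL = W/(q·S) = 1.55×10^6 / (12520 × 410) = 0.302.
CD = 0.0252 + 0.0539 × 0.302² = 0.03012.
D = q·S·CD = 12520 × 410 × 0.03012 = 1.546×10^5 N

D = 1.55×10^5 N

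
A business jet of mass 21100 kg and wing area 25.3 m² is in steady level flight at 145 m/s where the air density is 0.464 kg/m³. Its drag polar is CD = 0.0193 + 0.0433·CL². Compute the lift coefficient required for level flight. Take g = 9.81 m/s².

CL = 1.68

In steady level flight, lift balances weight: W = mg = 21100 × 9.81 = 2.0699×10^5 N.
q = ½ρv² = ½ × 0.464 × 145² = 4878 Pa.
CL = W/(q·S) = 2.0699×10^5 / (4878 × 25.3) = 1.677.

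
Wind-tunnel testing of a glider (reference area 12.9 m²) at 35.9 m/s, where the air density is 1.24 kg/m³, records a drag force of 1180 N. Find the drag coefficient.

CD = 0.114

From D = ½ρv²S·CD, rearranging gives CD = 2D/(ρv²S).
CD = 2 × 1180 / (1.24 × 35.9² × 12.9) = 0.114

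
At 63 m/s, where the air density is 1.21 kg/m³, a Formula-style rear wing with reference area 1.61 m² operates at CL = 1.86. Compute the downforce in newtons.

L = ½ρv²S·CL = ½ × 1.21 × 63² × 1.61 × 1.86 = 7190 N ≈ 7.19 kN

L = 7190 N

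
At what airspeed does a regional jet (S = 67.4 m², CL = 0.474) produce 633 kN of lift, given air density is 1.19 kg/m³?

v = 182 m/s

L = ½ρv²S·CL ⇒ v = √(2L/(ρ·S·CL))
v = √(2 × 6.33×10^5 / (1.19 × 67.4 × 0.474)) = √33300 = 182 m/s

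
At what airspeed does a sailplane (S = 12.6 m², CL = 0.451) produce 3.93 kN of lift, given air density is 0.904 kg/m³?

v = 39.1 m/s

L = ½ρv²S·CL ⇒ v = √(2L/(ρ·S·CL))
v = √(2 × 3930 / (0.904 × 12.6 × 0.451)) = √1530 = 39.1 m/s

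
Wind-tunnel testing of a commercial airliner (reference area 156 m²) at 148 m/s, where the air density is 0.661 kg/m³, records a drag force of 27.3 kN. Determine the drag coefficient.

CD = 0.0242

From D = ½ρv²S·CD, rearranging gives CD = 2D/(ρv²S).
CD = 2 × 27300 / (0.661 × 148² × 156) = 0.0242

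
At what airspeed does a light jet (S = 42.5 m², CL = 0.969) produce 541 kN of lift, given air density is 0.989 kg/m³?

v = 163 m/s

L = ½ρv²S·CL ⇒ v = √(2L/(ρ·S·CL))
v = √(2 × 5.41×10^5 / (0.989 × 42.5 × 0.969)) = √26570 = 163 m/s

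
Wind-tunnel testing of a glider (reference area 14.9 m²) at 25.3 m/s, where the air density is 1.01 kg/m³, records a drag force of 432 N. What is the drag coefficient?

From D = ½ρv²S·CD, rearranging gives CD = 2D/(ρv²S).
CD = 2 × 432 / (1.01 × 25.3² × 14.9) = 0.0897

CD = 0.0897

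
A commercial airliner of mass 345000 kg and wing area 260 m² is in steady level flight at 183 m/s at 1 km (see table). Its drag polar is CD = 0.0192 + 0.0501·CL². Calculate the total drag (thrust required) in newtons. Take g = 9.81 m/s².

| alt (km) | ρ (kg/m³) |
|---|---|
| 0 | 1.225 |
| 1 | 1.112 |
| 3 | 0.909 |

At 1 km, from the table: ρ = 1.112 kg/m³.
Weight W = mg = 345000 × 9.81 = 3.3844×10^6 N; in level flight L = W.
q = ½ρv² = ½ × 1.112 × 183² = 18620 Pa.
Required CL = L/(qS) = 3.3844×10^6/(18620·260) = 0.6991.
CD = 0.0192 + 0.0501 × 0.6991² = 0.04369.
D = q·S·CD = 18620 × 260 × 0.04369 = 2.115×10^5 N

D = 2.11×10^5 N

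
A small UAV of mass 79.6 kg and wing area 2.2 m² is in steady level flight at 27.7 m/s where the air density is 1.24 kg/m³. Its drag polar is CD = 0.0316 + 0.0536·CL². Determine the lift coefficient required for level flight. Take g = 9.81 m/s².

Level flight ⇒ L = W = m·g = 79.6 × 9.81 = 780.88 N.
q = ½ρv² = ½ × 1.24 × 27.7² = 475.7 Pa.
CL = W/(q·S) = 780.88 / (475.7 × 2.2) = 0.7461.

CL = 0.746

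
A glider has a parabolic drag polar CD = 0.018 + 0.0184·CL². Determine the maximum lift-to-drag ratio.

For CD = CD0 + K·CL², (L/D)max occurs at CL* = √(CD0/K) and equals 1/(2√(K·CD0)).
(L/D)max = 1/(2√(0.0184 × 0.018)) = 1/(2 × 0.0182) = 27.5

(L/D)max = 27.5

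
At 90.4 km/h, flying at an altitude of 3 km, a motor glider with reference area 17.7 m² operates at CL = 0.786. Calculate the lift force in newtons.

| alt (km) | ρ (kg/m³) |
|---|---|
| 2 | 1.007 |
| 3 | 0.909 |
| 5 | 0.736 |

At 3 km, from the table: ρ = 0.909 kg/m³.
Convert speed: v = 90.4 km/h ÷ 3.6 = 25.11 m/s.
Dynamic pressure q = ½ρv² = ½ × 0.909 × 25.11² = 286.6 Pa.
L = q·S·CL = 286.6 × 17.7 × 0.786 = 3990 N

L = 3990 N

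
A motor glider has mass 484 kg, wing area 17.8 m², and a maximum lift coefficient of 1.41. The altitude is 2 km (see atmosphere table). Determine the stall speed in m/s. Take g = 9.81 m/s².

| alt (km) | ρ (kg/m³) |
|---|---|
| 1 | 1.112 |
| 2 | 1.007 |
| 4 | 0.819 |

V_stall = 19.4 m/s

At 2 km, from the table: ρ = 1.007 kg/m³.
Weight W = mg = 484 × 9.81 = 4748 N.
From L = ½ρV²S·CL,max = W: V_stall = √(2W/(ρSCL,max)) = √(2·4748/(1.007·17.8·1.41))
V_stall = √375.7 = 19.4 m/s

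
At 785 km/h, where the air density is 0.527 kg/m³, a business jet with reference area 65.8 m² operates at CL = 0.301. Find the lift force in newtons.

Convert speed: v = 785 km/h ÷ 3.6 = 218.1 m/s.
Dynamic pressure q = ½ρv² = ½ × 0.527 × 218.1² = 12530 Pa.
L = q·S·CL = 12530 × 65.8 × 0.301 = 2.48×10^5 N ≈ 248 kN

L = 2.48×10^5 N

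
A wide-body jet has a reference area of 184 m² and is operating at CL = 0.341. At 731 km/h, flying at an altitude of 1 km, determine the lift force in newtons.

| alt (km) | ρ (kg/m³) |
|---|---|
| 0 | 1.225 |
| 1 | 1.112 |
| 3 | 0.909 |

At 1 km, from the table: ρ = 1.112 kg/m³.
Convert speed: v = 731 km/h ÷ 3.6 = 203.1 m/s.
L = ½ρv²S·CL = ½ × 1.112 × 203.1² × 184 × 0.341 = 1.44×10^6 N ≈ 1440 kN

L = 1.44×10^6 N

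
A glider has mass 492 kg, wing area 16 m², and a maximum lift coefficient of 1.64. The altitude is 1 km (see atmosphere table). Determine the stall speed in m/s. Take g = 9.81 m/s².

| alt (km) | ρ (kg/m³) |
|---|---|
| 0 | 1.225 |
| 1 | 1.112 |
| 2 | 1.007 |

V_stall = 18.2 m/s

At 1 km, from the table: ρ = 1.112 kg/m³.
Stall occurs when L = W at CL,max. W = mg = 492 × 9.81 = 4827 N.
From L = ½ρV²S·CL,max = W: V_stall = √(2W/(ρSCL,max)) = √(2·4827/(1.112·16·1.64))
V_stall = √330.8 = 18.2 m/s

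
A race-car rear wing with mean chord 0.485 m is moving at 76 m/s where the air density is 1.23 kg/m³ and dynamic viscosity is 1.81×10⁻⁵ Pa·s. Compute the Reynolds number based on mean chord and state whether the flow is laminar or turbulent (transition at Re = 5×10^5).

Re = ρ·v·c/μ = 1.23 × 76 × 0.485 / (1.81×10⁻⁵) = 2.5×10^6
Since 2.5×10^6 > 5×10^5, the flow is turbulent.

Re = 2.5×10^6 (turbulent)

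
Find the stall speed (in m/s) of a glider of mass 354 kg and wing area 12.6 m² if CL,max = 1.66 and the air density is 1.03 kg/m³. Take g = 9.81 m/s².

Stall occurs when L = W at CL,max. W = mg = 354 × 9.81 = 3473 N.
From L = ½ρV²S·CL,max = W: V_stall = √(2W/(ρSCL,max)) = √(2·3473/(1.03·12.6·1.66))
V_stall = √322.4 = 18 m/s

V_stall = 18 m/s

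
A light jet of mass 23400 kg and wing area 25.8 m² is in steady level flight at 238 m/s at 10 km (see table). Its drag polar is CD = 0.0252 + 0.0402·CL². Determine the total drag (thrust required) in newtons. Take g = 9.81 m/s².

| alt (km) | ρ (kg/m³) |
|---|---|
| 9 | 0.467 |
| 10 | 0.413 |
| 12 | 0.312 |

D = 14600 N

At 10 km, from the table: ρ = 0.413 kg/m³.
Level flight ⇒ L = W = m·g = 23400 × 9.81 = 2.2955×10^5 N.
q = ½ρv² = ½ × 0.413 × 238² = 11700 Pa.
CL = W/(q·S) = 2.2955×10^5 / (11700 × 25.8) = 0.7607.
CD = 0.0252 + 0.0402 × 0.7607² = 0.04846.
D = q·S·CD = 11700 × 25.8 × 0.04846 = 14620 N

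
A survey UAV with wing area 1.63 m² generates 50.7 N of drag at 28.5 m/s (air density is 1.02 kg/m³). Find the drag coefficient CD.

CD = 0.0751

From D = ½ρv²S·CD, rearranging gives CD = 2D/(ρv²S).
CD = 2 × 50.7 / (1.02 × 28.5² × 1.63) = 0.0751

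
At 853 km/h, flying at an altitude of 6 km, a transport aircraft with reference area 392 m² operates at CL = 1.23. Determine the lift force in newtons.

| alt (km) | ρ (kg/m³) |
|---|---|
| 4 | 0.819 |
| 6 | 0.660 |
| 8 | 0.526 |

At 6 km, from the table: ρ = 0.660 kg/m³.
Convert speed: v = 853 km/h ÷ 3.6 = 236.9 m/s.
L = ½ρv²S·CL = ½ × 0.66 × 236.9² × 392 × 1.23 = 8.93×10^6 N ≈ 8930 kN

L = 8.93×10^6 N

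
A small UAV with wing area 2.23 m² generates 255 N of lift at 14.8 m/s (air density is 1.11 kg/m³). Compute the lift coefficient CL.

CL = 0.941

From L = ½ρv²S·CL, rearranging gives CL = 2L/(ρv²S).
CL = 2 × 255 / (1.11 × 14.8² × 2.23) = 0.941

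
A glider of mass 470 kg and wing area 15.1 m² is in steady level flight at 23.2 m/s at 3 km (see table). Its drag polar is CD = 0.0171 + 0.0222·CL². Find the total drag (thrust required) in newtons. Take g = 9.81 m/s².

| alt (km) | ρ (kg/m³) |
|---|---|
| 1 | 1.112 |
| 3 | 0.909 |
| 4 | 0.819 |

At 3 km, from the table: ρ = 0.909 kg/m³.
Level flight ⇒ L = W = m·g = 470 × 9.81 = 4610.7 N.
q = ½ρv² = ½ × 0.909 × 23.2² = 244.6 Pa.
CL = W/(q·S) = 4610.7 / (244.6 × 15.1) = 1.248.
CD = 0.0171 + 0.0222 × 1.248² = 0.05169.
D = q·S·CD = 244.6 × 15.1 × 0.05169 = 190.9 N

D = 191 N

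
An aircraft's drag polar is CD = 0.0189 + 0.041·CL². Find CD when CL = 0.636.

CD = 0.0189 + 0.041 × 0.636² = 0.0189 + 0.01658 = 0.0355

CD = 0.0355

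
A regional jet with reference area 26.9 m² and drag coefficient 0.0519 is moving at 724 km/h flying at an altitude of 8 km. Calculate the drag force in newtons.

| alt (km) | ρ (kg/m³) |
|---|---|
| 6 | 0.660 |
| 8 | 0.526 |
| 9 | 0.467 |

At 8 km, from the table: ρ = 0.526 kg/m³.
Convert speed: v = 724 km/h ÷ 3.6 = 201.1 m/s.
Dynamic pressure q = ½ρv² = ½ × 0.526 × 201.1² = 10640 Pa.
D = q·S·CD = 10640 × 26.9 × 0.0519 = 14900 N ≈ 14.9 kN

D = 14900 N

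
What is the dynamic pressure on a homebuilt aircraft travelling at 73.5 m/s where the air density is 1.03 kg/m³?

q = 2780 Pa

q = ½ρv² = ½ × 1.03 × 73.5² = 2780 Pa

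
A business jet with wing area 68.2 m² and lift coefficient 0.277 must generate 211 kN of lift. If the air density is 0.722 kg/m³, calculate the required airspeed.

L = ½ρv²S·CL ⇒ v = √(2L/(ρ·S·CL))
v = √(2 × 2.11×10^5 / (0.722 × 68.2 × 0.277)) = √30940 = 176 m/s

v = 176 m/s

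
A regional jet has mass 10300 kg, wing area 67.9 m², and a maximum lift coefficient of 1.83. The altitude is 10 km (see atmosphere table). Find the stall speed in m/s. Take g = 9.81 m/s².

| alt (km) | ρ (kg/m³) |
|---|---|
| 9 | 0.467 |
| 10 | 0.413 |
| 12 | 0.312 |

At 10 km, from the table: ρ = 0.413 kg/m³.
At stall, lift equals weight: L = W = m·g = 10300 × 9.81 = 1.01×10^5 N.
From L = ½ρV²S·CL,max = W: V_stall = √(2W/(ρSCL,max)) = √(2·1.01×10^5/(0.413·67.9·1.83))
V_stall = √3938 = 62.8 m/s

V_stall = 62.8 m/s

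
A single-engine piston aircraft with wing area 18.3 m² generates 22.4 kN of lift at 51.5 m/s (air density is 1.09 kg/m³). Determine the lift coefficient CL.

CL = 0.847

From L = ½ρv²S·CL, rearranging gives CL = 2L/(ρv²S).
CL = 2 × 22400 / (1.09 × 51.5² × 18.3) = 0.847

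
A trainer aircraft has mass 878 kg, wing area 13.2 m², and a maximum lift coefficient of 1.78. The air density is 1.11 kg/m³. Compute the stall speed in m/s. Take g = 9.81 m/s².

V_stall = 25.7 m/s

Weight W = mg = 878 × 9.81 = 8613 N.
From L = ½ρV²S·CL,max = W: V_stall = √(2W/(ρSCL,max)) = √(2·8613/(1.11·13.2·1.78))
V_stall = √660.5 = 25.7 m/s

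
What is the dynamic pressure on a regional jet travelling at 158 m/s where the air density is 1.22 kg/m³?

q = ½ρv² = ½ × 1.22 × 158² = 15200 Pa

q = 15200 Pa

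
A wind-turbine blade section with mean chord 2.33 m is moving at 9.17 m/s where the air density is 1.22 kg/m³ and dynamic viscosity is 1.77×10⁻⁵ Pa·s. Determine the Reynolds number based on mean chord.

Re = 1.47×10^6

Re = ρ·v·c/μ = 1.22 × 9.17 × 2.33 / (1.77×10⁻⁵) = 1.47×10^6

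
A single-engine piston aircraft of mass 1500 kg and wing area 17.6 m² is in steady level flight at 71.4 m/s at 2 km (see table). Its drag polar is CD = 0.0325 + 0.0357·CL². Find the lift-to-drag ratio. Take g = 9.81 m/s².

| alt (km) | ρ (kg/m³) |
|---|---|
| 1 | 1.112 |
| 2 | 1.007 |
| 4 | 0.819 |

L/D = 8.98

At 2 km, from the table: ρ = 1.007 kg/m³.
Level flight ⇒ L = W = m·g = 1500 × 9.81 = 14715 N.
Dynamic pressure q = 0.5 × 1.007 × 71.4² = 2567 Pa.
CL = 2W/(ρv²S) = 2×14715/(1.007×71.4²×17.6) = 0.3257.
CD = 0.0325 + 0.0357 × 0.3257² = 0.03629.
L/D = CL/CD = 0.3257 / 0.03629 = 8.98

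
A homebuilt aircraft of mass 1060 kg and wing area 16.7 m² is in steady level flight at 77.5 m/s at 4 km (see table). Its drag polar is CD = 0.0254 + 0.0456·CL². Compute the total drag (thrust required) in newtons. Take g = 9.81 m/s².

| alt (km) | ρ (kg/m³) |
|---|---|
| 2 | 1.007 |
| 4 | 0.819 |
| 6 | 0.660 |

At 4 km, from the table: ρ = 0.819 kg/m³.
Weight W = mg = 1060 × 9.81 = 10399 N; in level flight L = W.
Dynamic pressure q = 0.5 × 0.819 × 77.5² = 2460 Pa.
Required CL = L/(qS) = 10399/(2460·16.7) = 0.2532.
CD = 0.0254 + 0.0456 × 0.2532² = 0.02832.
D = q·S·CD = 2460 × 16.7 × 0.02832 = 1163 N

D = 1160 N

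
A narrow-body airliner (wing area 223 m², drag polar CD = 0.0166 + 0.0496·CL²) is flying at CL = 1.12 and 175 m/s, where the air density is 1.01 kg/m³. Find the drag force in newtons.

CD = 0.0166 + 0.0496 × 1.12² = 0.07882
D = ½ρv²S·CD = ½ × 1.01 × 175² × 223 × 0.07882 = 2.72×10^5 N

D = 2.72×10^5 N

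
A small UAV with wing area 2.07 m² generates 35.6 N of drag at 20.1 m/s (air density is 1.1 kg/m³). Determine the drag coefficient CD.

From D = ½ρv²S·CD, rearranging gives CD = 2D/(ρv²S).
CD = 2 × 35.6 / (1.1 × 20.1² × 2.07) = 0.0774

CD = 0.0774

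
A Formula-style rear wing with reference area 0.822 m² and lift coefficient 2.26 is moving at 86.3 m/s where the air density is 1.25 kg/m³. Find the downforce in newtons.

L = 8650 N

Dynamic pressure q = ½ρv² = ½ × 1.25 × 86.3² = 4655 Pa.
L = q·S·CL = 4655 × 0.822 × 2.26 = 8650 N ≈ 8.65 kN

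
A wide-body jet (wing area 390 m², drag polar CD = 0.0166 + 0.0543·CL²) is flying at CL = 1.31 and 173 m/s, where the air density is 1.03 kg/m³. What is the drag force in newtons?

D = 6.6×10^5 N

CD = 0.0166 + 0.0543 × 1.31² = 0.1098
D = ½ρv²S·CD = ½ × 1.03 × 173² × 390 × 0.1098 = 6.6×10^5 N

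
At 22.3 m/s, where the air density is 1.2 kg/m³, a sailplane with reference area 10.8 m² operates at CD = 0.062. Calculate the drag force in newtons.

D = 200 N

Dynamic pressure q = ½ρv² = ½ × 1.2 × 22.3² = 298.4 Pa.
D = q·S·CD = 298.4 × 10.8 × 0.062 = 200 N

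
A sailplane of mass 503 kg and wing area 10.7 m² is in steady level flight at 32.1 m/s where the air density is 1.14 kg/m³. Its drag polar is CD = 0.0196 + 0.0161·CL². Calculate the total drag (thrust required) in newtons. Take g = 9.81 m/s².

In steady level flight, lift balances weight: W = mg = 503 × 9.81 = 4934.4 N.
Dynamic pressure q = 0.5 × 1.14 × 32.1² = 587.3 Pa.
CL = 2W/(ρv²S) = 2×4934.4/(1.14×32.1²×10.7) = 0.7852.
CD = 0.0196 + 0.0161 × 0.7852² = 0.02953.
D = q·S·CD = 587.3 × 10.7 × 0.02953 = 185.6 N

D = 186 N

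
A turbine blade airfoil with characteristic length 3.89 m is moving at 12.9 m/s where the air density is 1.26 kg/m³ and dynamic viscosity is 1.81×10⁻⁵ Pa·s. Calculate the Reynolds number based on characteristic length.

Re = ρ·v·c/μ = 1.26 × 12.9 × 3.89 / (1.81×10⁻⁵) = 3.49×10^6

Re = 3.49×10^6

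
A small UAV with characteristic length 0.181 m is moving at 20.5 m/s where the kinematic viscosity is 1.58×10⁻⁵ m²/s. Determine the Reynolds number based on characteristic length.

Re = v·c/ν = 20.5 × 0.181 / (1.58×10⁻⁵) = 2.35×10^5

Re = 2.35×10^5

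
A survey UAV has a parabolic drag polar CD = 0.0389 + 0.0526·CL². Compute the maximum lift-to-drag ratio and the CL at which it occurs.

For CD = CD0 + K·CL², (L/D)max occurs at CL* = √(CD0/K) and equals 1/(2√(K·CD0)).
(L/D)max = 1/(2√(0.0526 × 0.0389)) = 1/(2 × 0.04523) = 11.1
CL* = √(0.0389/0.0526) = 0.86

(L/D)max = 11.1, at CL = 0.86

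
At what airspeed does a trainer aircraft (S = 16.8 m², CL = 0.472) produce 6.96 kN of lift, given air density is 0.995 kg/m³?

L = ½ρv²S·CL ⇒ v = √(2L/(ρ·S·CL))
v = √(2 × 6960 / (0.995 × 16.8 × 0.472)) = √1764 = 42 m/s

v = 42 m/s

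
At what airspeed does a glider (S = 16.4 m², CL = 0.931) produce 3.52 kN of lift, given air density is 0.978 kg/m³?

L = ½ρv²S·CL ⇒ v = √(2L/(ρ·S·CL))
v = √(2 × 3520 / (0.978 × 16.4 × 0.931)) = √471.5 = 21.7 m/s

v = 21.7 m/s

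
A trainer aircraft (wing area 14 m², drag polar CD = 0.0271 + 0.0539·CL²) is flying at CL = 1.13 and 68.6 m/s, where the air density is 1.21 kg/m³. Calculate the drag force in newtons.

CD = 0.0271 + 0.0539 × 1.13² = 0.09592
D = ½ρv²S·CD = ½ × 1.21 × 68.6² × 14 × 0.09592 = 3820 N

D = 3820 N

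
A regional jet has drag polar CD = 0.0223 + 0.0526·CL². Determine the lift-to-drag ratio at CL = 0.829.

L/D = 14.2

CD = 0.0223 + 0.0526 × 0.829² = 0.05845
L/D = CL/CD = 0.829 / 0.05845 = 14.2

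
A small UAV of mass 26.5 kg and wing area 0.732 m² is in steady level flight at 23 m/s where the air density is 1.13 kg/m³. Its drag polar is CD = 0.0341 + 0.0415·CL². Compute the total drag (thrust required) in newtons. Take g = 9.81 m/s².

D = 20.3 N

In steady level flight, lift balances weight: W = mg = 26.5 × 9.81 = 259.97 N.
Dynamic pressure q = 0.5 × 1.13 × 23² = 298.9 Pa.
CL = W/(q·S) = 259.97 / (298.9 × 0.732) = 1.188.
CD = 0.0341 + 0.0415 × 1.188² = 0.09269.
D = q·S·CD = 298.9 × 0.732 × 0.09269 = 20.28 N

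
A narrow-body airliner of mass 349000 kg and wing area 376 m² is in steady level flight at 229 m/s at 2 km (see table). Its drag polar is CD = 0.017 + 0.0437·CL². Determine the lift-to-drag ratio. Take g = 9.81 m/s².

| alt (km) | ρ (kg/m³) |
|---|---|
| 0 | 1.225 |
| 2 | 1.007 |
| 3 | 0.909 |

At 2 km, from the table: ρ = 1.007 kg/m³.
Level flight ⇒ L = W = m·g = 349000 × 9.81 = 3.4237×10^6 N.
q = ½ρv² = ½ × 1.007 × 229² = 26400 Pa.
CL = 2W/(ρv²S) = 2×3.4237×10^6/(1.007×229²×376) = 0.3449.
CD = 0.017 + 0.0437 × 0.3449² = 0.0222.
L/D = CL/CD = 0.3449 / 0.0222 = 15.5

L/D = 15.5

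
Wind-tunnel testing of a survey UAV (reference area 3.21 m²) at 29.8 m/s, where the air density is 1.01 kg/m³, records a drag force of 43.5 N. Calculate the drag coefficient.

CD = 0.0302

From D = ½ρv²S·CD, rearranging gives CD = 2D/(ρv²S).
CD = 2 × 43.5 / (1.01 × 29.8² × 3.21) = 0.0302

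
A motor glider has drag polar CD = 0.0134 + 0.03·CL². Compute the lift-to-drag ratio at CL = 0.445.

CD = 0.0134 + 0.03 × 0.445² = 0.01934
L/D = CL/CD = 0.445 / 0.01934 = 23

L/D = 23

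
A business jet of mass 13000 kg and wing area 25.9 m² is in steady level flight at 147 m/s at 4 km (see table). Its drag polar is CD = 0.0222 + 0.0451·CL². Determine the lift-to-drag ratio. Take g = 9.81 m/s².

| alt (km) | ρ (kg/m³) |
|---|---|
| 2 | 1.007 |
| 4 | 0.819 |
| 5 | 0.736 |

At 4 km, from the table: ρ = 0.819 kg/m³.
Level flight ⇒ L = W = m·g = 13000 × 9.81 = 1.2753×10^5 N.
Dynamic pressure q = 0.5 × 0.819 × 147² = 8849 Pa.
Required CL = L/(qS) = 1.2753×10^5/(8849·25.9) = 0.5564.
CD = 0.0222 + 0.0451 × 0.5564² = 0.03616.
L/D = CL/CD = 0.5564 / 0.03616 = 15.4

L/D = 15.4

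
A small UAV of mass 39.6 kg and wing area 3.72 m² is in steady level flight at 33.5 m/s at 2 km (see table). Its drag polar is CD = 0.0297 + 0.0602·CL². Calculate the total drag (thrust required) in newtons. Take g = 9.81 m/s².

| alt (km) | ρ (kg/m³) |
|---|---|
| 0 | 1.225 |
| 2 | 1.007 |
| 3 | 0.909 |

D = 66.8 N

At 2 km, from the table: ρ = 1.007 kg/m³.
Weight W = mg = 39.6 × 9.81 = 388.48 N; in level flight L = W.
Dynamic pressure q = 0.5 × 1.007 × 33.5² = 565.1 Pa.
CL = W/(q·S) = 388.48 / (565.1 × 3.72) = 0.1848.
CD = 0.0297 + 0.0602 × 0.1848² = 0.03176.
D = q·S·CD = 565.1 × 3.72 × 0.03176 = 66.75 N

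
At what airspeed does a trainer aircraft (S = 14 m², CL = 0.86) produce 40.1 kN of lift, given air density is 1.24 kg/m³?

L = ½ρv²S·CL ⇒ v = √(2L/(ρ·S·CL))
v = √(2 × 40100 / (1.24 × 14 × 0.86)) = √5372 = 73.3 m/s

v = 73.3 m/s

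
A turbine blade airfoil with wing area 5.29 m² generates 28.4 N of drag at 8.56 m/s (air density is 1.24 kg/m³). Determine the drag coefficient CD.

CD = 0.118

From D = ½ρv²S·CD, rearranging gives CD = 2D/(ρv²S).
CD = 2 × 28.4 / (1.24 × 8.56² × 5.29) = 0.118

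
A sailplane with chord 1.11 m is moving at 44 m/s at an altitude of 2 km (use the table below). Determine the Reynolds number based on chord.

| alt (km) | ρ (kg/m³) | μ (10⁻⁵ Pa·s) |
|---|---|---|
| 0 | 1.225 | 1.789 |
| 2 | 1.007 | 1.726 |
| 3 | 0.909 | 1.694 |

At 2 km, from the table: ρ = 1.007 kg/m³, μ = 1.726×10⁻⁵ Pa·s.
Re = ρ·v·c/μ = 1.007 × 44 × 1.11 / (1.726×10⁻⁵) = 2.85×10^6

Re = 2.85×10^6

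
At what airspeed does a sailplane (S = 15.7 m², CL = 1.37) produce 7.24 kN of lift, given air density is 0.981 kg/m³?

L = ½ρv²S·CL ⇒ v = √(2L/(ρ·S·CL))
v = √(2 × 7240 / (0.981 × 15.7 × 1.37)) = √686.2 = 26.2 m/s

v = 26.2 m/s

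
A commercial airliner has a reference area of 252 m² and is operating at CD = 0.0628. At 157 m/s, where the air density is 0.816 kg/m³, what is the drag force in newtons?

D = 1.59×10^5 N

D = ½ρv²S·CD = ½ × 0.816 × 157² × 252 × 0.0628 = 1.59×10^5 N ≈ 159 kN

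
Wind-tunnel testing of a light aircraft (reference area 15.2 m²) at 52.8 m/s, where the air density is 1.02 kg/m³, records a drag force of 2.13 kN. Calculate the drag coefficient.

CD = 0.0986

From D = ½ρv²S·CD, rearranging gives CD = 2D/(ρv²S).
CD = 2 × 2130 / (1.02 × 52.8² × 15.2) = 0.0986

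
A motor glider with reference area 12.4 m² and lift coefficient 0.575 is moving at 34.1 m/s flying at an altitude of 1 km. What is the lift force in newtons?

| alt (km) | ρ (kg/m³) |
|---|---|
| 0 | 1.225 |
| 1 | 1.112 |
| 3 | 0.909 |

At 1 km, from the table: ρ = 1.112 kg/m³.
Dynamic pressure q = ½ρv² = ½ × 1.112 × 34.1² = 646.5 Pa.
L = q·S·CL = 646.5 × 12.4 × 0.575 = 4610 N

L = 4610 N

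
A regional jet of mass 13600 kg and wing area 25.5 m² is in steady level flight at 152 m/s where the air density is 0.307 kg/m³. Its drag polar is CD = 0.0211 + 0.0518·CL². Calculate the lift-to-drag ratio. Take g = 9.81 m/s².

L/D = 11

Level flight ⇒ L = W = m·g = 13600 × 9.81 = 1.3342×10^5 N.
q = ½ρv² = ½ × 0.307 × 152² = 3546 Pa.
CL = 2W/(ρv²S) = 2×1.3342×10^5/(0.307×152²×25.5) = 1.475.
CD = 0.0211 + 0.0518 × 1.475² = 0.1338.
L/D = CL/CD = 1.475 / 0.1338 = 11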